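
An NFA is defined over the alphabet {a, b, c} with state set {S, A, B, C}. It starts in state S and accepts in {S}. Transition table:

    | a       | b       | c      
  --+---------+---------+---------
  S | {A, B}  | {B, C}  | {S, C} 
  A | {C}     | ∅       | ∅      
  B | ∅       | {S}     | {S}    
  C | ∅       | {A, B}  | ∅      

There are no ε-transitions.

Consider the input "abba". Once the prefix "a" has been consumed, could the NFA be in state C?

No

Start in {S}.
Read 'a': {S} → {A, B}.
State C is not in {A, B}.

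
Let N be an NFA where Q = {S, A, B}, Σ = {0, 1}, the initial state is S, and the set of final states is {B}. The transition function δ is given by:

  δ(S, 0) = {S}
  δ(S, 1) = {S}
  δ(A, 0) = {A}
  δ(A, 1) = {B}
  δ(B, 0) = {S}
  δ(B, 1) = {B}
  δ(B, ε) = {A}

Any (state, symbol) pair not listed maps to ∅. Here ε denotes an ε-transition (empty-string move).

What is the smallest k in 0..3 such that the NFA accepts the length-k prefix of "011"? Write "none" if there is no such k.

Start in {S}.
Read '0': S→{S}; now {S}.
Read '1': S→{S}; now {S}.
Read '1': S→{S}; now {S}.
No reachable set along the way intersects F.

none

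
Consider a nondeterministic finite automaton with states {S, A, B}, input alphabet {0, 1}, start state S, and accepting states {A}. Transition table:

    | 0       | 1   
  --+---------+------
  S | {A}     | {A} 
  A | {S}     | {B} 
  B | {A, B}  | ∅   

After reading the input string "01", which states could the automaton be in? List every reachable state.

Start in {S}.
Read '0': S→{A}; now {A}.
Read '1': A→{B}; now {B}.

{B}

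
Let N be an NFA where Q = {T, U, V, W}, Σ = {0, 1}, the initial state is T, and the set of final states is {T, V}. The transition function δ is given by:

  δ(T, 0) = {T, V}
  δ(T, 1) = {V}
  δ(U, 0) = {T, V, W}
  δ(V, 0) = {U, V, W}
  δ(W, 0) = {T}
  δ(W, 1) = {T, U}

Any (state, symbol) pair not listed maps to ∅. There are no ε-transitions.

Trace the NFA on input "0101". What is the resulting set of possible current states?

{T, U}

Start in {T}.
Read '0': {T} → {T, V}.
Read '1': {T, V} → {V}.
Read '0': {V} → {U, V, W}.
Read '1': {U, V, W} → {T, U}.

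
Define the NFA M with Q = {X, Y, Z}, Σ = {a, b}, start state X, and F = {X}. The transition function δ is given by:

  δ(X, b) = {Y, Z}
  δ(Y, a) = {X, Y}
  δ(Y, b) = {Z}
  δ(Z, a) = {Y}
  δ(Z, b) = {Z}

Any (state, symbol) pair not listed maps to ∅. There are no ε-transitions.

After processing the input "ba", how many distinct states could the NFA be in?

2

Start in {X}.
Read 'b': X→{Y, Z}; now {Y, Z}.
Read 'a': Y→{X, Y}, Z→{Y}; now {X, Y}.
That set has 2 states.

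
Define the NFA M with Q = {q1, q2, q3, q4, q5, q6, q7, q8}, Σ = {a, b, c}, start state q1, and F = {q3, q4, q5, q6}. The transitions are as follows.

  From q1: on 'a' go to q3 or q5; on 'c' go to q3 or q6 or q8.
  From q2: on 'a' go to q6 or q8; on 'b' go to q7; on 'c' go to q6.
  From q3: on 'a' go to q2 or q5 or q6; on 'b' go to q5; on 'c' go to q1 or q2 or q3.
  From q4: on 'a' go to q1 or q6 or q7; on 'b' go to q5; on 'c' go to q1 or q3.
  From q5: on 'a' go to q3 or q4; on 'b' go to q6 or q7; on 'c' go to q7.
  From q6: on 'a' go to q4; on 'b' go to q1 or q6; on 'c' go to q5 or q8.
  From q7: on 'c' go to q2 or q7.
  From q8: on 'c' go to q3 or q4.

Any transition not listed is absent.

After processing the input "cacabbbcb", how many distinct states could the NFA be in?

Start in {q1}.
Read 'c': {q1} → {q3, q6, q8}.
Read 'a': {q3, q6, q8} → {q2, q4, q5, q6}.
Read 'c': {q2, q4, q5, q6} → {q1, q3, q5, q6, q7, q8}.
Read 'a': {q1, q3, q5, q6, q7, q8} → {q2, q3, q4, q5, q6}.
Read 'b': {q2, q3, q4, q5, q6} → {q1, q5, q6, q7}.
Read 'b': {q1, q5, q6, q7} → {q1, q6, q7}.
Read 'b': {q1, q6, q7} → {q1, q6}.
Read 'c': {q1, q6} → {q3, q5, q6, q8}.
Read 'b': {q3, q5, q6, q8} → {q1, q5, q6, q7}.
That set has 4 states.

4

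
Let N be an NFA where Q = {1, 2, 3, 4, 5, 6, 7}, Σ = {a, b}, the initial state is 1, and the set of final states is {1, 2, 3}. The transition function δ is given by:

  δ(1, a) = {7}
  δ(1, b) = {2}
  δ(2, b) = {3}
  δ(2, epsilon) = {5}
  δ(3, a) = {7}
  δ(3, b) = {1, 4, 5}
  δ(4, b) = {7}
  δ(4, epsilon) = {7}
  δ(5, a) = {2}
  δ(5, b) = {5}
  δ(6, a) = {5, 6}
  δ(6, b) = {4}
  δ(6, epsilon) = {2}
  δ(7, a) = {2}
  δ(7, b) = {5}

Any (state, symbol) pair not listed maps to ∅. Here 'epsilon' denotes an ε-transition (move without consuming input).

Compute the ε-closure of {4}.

{4, 7}

Begin with {4}.
ε-move 4 → 7; add 7.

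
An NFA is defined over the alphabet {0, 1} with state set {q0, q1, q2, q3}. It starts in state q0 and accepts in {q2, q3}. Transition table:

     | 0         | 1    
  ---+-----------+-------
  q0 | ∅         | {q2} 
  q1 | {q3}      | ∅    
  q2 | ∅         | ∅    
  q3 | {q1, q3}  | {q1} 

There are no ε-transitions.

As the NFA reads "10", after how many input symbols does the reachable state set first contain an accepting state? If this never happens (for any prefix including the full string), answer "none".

1

Start in {q0}.
Read '1': {q0} → {q2}.
None of the earlier sets intersect F, but {q2} does.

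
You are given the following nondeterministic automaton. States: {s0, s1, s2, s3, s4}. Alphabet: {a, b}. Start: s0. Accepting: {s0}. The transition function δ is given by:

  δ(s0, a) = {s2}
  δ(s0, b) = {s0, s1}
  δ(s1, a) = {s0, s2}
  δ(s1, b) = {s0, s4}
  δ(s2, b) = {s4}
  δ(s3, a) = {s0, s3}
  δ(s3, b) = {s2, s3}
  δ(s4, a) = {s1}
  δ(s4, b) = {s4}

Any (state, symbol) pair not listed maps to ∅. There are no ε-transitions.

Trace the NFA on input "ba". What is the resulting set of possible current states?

Start in {s0}.
Read 'b': s0→{s0, s1}; now {s0, s1}.
Read 'a': s0→{s2}, s1→{s0, s2}; now {s0, s2}.

{s0, s2}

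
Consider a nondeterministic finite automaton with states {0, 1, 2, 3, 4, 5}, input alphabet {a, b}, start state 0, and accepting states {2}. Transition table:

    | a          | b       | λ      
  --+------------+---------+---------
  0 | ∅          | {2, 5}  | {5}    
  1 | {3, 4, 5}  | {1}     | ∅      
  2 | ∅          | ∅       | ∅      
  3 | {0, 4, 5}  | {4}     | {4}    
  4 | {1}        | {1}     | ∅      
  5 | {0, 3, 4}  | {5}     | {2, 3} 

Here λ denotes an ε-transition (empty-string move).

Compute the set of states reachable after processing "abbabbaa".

{0, 1, 2, 3, 4, 5}

Start: ε-closure({0}) = {0, 2, 3, 4, 5}.
Read 'a': {0, 2, 3, 4, 5} → {0, 1, 2, 3, 4, 5}.
Read 'b': {0, 1, 2, 3, 4, 5} → {1, 2, 3, 4, 5}.
Read 'b': {1, 2, 3, 4, 5} → {1, 2, 3, 4, 5}.
Read 'a': {1, 2, 3, 4, 5} → {0, 1, 2, 3, 4, 5}.
Read 'b': {0, 1, 2, 3, 4, 5} → {1, 2, 3, 4, 5}.
Read 'b': {1, 2, 3, 4, 5} → {1, 2, 3, 4, 5}.
Read 'a': {1, 2, 3, 4, 5} → {0, 1, 2, 3, 4, 5}.
Read 'a': {0, 1, 2, 3, 4, 5} → {0, 1, 2, 3, 4, 5}.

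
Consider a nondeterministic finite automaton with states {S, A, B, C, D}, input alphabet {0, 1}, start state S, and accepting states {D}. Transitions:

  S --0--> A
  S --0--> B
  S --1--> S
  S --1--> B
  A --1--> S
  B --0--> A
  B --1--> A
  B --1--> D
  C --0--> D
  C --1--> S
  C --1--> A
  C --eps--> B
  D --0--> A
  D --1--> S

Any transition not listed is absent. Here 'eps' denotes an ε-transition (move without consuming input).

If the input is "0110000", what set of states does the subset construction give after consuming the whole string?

∅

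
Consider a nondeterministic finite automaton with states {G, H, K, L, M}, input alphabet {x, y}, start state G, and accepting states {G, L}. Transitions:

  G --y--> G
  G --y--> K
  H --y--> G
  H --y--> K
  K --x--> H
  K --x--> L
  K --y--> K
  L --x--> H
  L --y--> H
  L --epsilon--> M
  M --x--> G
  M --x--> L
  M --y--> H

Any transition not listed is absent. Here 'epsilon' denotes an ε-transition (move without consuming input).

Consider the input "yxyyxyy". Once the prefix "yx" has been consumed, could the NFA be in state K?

No

Start in {G}.
Read 'y': G→{G, K}; now {G, K}.
Read 'x': G→∅, K→{H, L}; union {H, L}; ε-closure = {H, L, M}.
State K is not in {H, L, M}.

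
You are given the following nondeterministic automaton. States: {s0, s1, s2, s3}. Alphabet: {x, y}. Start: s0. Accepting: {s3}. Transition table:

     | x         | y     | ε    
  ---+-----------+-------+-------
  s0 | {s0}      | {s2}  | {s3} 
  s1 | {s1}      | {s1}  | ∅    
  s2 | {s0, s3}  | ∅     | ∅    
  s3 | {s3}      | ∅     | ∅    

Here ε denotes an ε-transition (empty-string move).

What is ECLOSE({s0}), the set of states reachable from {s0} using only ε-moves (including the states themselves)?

Begin with {s0}.
ε-move s0 → s3; add s3.

{s0, s3}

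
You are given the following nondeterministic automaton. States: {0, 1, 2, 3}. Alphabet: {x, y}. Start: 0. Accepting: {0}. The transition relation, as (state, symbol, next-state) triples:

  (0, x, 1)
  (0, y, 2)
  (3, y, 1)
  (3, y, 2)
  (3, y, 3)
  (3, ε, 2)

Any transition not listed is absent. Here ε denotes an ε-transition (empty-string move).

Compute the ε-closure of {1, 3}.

Begin with {1, 3}.
ε-move 3 → 2; add 2.

{1, 2, 3}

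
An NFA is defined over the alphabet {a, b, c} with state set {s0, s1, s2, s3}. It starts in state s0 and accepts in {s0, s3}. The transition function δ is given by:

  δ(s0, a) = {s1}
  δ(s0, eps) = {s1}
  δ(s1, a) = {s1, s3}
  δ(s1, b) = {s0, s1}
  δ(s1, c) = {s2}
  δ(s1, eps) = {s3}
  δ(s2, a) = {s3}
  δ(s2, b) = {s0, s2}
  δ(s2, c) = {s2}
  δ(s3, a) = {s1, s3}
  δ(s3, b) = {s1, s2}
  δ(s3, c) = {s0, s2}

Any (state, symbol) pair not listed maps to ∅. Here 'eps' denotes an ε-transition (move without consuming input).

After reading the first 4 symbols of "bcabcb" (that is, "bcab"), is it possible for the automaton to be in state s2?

Yes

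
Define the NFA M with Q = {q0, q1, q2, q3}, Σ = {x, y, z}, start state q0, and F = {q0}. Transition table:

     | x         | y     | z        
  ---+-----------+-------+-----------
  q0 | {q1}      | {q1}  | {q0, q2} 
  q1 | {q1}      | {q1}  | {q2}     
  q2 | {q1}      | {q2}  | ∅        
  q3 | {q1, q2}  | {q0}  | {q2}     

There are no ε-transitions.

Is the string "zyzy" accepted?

No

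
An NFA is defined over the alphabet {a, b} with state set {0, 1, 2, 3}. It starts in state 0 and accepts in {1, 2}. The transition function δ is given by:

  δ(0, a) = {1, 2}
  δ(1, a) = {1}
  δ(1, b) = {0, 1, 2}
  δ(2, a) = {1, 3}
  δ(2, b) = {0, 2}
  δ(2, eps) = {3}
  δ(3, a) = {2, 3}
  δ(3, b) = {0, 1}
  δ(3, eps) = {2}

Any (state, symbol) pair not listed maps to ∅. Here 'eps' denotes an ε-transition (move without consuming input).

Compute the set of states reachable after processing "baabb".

Start in {0}.
Read 'b': 0→∅; now ∅.
The set is empty and remains empty for the remaining 4 symbols.

∅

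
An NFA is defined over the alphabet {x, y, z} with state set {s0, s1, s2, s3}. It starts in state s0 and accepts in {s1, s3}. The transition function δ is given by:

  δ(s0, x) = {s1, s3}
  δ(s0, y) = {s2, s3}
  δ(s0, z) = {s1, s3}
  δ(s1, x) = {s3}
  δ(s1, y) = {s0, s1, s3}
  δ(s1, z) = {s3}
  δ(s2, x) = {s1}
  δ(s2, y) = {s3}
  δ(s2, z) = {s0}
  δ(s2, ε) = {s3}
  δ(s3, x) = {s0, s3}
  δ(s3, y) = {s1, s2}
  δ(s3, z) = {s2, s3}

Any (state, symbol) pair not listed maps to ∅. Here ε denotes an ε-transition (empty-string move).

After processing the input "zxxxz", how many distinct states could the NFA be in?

3

Start in {s0}.
Read 'z': {s0} → {s1, s3}.
Read 'x': {s1, s3} → {s0, s3}.
Read 'x': {s0, s3} → {s0, s1, s3}.
Read 'x': {s0, s1, s3} → {s0, s1, s3}.
Read 'z': {s0, s1, s3} → {s1, s2, s3}.
That set has 3 states.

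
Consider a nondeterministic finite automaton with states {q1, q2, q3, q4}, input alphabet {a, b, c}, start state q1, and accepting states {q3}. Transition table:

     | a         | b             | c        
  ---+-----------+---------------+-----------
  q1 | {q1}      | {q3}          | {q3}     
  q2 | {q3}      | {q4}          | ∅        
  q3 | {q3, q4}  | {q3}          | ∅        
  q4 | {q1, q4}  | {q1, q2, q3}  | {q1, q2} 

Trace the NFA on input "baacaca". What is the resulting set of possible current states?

{q1, q3, q4}

Start in {q1}.
Read 'b': q1→{q3}; now {q3}.
Read 'a': q3→{q3, q4}; now {q3, q4}.
Read 'a': q3→{q3, q4}, q4→{q1, q4}; now {q1, q3, q4}.
Read 'c': q1→{q3}, q3→∅, q4→{q1, q2}; now {q1, q2, q3}.
Read 'a': q1→{q1}, q2→{q3}, q3→{q3, q4}; now {q1, q3, q4}.
Read 'c': q1→{q3}, q3→∅, q4→{q1, q2}; now {q1, q2, q3}.
Read 'a': q1→{q1}, q2→{q3}, q3→{q3, q4}; now {q1, q3, q4}.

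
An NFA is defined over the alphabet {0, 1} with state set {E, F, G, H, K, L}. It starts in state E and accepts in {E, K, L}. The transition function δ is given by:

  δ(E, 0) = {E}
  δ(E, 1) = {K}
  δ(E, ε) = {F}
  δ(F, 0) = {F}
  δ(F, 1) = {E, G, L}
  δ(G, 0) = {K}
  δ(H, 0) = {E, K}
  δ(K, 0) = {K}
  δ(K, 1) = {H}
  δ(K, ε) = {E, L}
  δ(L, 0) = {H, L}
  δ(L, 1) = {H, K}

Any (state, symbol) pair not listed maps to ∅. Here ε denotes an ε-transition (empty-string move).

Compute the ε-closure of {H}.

Begin with {H}.
No ε-moves leave this set, so the closure equals the set itself.

{H}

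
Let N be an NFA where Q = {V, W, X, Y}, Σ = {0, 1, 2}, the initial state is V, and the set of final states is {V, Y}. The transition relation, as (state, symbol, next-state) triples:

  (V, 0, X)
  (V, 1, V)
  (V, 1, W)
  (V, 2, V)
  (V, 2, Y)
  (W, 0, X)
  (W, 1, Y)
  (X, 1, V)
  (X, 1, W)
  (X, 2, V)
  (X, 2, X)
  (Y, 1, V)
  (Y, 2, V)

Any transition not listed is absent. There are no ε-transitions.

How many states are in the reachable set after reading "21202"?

2

Start in {V}.
Read '2': V→{V, Y}; now {V, Y}.
Read '1': V→{V, W}, Y→{V}; now {V, W}.
Read '2': V→{V, Y}, W→∅; now {V, Y}.
Read '0': V→{X}, Y→∅; now {X}.
Read '2': X→{V, X}; now {V, X}.
That set has 2 states.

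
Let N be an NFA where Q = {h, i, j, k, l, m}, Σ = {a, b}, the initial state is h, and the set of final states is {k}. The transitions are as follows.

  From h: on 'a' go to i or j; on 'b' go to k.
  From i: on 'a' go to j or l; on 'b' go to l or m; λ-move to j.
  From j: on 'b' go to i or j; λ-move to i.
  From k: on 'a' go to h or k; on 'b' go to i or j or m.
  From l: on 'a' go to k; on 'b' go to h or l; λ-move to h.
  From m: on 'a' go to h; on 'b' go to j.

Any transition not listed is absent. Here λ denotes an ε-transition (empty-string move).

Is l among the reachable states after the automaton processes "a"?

Start in {h}.
Read 'a': h→{i, j}; now {i, j}.
State l is not in {i, j}.

No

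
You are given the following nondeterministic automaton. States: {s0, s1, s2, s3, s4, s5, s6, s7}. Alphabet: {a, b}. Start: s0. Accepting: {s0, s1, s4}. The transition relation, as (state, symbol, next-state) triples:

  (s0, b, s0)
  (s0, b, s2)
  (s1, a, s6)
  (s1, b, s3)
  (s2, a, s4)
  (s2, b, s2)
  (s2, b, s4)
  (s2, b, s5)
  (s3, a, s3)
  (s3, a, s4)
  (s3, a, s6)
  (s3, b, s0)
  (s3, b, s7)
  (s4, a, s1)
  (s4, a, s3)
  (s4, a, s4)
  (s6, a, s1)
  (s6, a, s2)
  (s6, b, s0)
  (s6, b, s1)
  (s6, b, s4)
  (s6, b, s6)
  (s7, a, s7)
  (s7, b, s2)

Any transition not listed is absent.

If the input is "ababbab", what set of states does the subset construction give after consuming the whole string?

Start in {s0}.
Read 'a': s0→∅; now ∅.
The set is empty and remains empty for the remaining 6 symbols.

∅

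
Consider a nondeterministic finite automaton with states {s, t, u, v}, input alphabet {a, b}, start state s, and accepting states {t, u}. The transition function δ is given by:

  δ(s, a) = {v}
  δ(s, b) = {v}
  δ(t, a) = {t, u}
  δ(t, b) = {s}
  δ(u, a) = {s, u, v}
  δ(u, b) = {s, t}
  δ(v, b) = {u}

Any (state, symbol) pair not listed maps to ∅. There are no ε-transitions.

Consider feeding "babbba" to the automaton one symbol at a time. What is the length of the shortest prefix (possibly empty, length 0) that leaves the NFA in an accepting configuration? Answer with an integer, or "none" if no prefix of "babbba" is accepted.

none

Start in {s}.
Read 'b': {s} → {v}.
Read 'a': {v} → ∅.
The set is empty and remains empty for the remaining 4 symbols.
No reachable set along the way intersects F.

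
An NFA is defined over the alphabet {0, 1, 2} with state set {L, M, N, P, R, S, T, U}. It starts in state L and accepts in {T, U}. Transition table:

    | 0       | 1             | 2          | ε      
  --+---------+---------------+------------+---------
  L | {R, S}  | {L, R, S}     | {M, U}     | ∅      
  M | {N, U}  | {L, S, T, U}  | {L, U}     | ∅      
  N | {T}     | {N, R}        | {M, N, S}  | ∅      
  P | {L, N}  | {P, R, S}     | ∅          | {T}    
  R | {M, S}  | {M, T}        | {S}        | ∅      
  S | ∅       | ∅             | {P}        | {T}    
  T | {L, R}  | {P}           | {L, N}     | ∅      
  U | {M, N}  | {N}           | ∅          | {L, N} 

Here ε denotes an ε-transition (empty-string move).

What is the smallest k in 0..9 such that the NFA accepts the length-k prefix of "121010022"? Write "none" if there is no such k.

1

Start in {L}.
Read '1': L→{L, R, S}; union {L, R, S}; ε-closure = {L, R, S, T}.
None of the earlier sets intersect F, but {L, R, S, T} does.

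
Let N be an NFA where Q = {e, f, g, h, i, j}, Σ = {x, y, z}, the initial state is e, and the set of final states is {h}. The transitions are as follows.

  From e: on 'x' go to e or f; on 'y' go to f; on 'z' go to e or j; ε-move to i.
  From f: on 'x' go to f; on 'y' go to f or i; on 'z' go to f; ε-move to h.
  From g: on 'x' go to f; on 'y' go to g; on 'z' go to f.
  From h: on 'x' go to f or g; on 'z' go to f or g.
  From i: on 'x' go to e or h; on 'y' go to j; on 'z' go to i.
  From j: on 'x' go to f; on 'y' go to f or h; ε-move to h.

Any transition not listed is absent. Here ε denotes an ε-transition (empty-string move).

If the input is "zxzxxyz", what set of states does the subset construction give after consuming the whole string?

{f, g, h, i}

Start: ε-closure({e}) = {e, i}.
Read 'z': {e, i} → {e, h, i, j}.
Read 'x': {e, h, i, j} → {e, f, g, h, i}.
Read 'z': {e, f, g, h, i} → {e, f, g, h, i, j}.
Read 'x': {e, f, g, h, i, j} → {e, f, g, h, i}.
Read 'x': {e, f, g, h, i} → {e, f, g, h, i}.
Read 'y': {e, f, g, h, i} → {f, g, h, i, j}.
Read 'z': {f, g, h, i, j} → {f, g, h, i}.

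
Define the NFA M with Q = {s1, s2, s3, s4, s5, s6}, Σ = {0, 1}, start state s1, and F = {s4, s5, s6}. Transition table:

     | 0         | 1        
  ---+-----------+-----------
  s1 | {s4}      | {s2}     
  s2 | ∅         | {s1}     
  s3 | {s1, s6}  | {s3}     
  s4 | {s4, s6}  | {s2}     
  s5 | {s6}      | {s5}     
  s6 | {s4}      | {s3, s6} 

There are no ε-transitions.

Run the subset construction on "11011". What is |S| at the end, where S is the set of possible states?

1

Start in {s1}.
Read '1': {s1} → {s2}.
Read '1': {s2} → {s1}.
Read '0': {s1} → {s4}.
Read '1': {s4} → {s2}.
Read '1': {s2} → {s1}.
That set has 1 state.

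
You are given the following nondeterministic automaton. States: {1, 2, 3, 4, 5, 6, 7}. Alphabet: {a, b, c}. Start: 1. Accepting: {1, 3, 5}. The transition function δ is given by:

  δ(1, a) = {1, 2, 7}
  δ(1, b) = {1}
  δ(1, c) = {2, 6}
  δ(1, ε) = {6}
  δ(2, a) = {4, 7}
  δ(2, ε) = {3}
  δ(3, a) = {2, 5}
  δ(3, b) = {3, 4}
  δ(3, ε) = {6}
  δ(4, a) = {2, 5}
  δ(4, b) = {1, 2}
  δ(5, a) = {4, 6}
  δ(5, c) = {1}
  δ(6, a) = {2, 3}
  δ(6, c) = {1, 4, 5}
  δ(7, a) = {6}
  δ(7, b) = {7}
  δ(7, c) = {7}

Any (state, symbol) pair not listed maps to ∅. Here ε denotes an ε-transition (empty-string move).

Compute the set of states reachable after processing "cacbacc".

{1, 2, 3, 4, 5, 6, 7}

Start: ε-closure({1}) = {1, 6}.
Read 'c': {1, 6} → {1, 2, 3, 4, 5, 6}.
Read 'a': {1, 2, 3, 4, 5, 6} → {1, 2, 3, 4, 5, 6, 7}.
Read 'c': {1, 2, 3, 4, 5, 6, 7} → {1, 2, 3, 4, 5, 6, 7}.
Read 'b': {1, 2, 3, 4, 5, 6, 7} → {1, 2, 3, 4, 6, 7}.
Read 'a': {1, 2, 3, 4, 6, 7} → {1, 2, 3, 4, 5, 6, 7}.
Read 'c': {1, 2, 3, 4, 5, 6, 7} → {1, 2, 3, 4, 5, 6, 7}.
Read 'c': {1, 2, 3, 4, 5, 6, 7} → {1, 2, 3, 4, 5, 6, 7}.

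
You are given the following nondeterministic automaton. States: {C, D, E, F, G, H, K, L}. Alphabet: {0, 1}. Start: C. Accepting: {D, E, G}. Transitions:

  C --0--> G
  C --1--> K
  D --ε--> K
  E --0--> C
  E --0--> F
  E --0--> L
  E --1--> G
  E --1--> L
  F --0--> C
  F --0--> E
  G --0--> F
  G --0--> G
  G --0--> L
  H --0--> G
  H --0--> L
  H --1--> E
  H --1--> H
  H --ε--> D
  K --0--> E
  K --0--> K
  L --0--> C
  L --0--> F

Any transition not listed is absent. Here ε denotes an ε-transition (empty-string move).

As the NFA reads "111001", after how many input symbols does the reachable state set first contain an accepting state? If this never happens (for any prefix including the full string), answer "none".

Start in {C}.
Read '1': {C} → {K}.
Read '1': {K} → ∅.
The set is empty and remains empty for the remaining 4 symbols.
No reachable set along the way intersects F.

none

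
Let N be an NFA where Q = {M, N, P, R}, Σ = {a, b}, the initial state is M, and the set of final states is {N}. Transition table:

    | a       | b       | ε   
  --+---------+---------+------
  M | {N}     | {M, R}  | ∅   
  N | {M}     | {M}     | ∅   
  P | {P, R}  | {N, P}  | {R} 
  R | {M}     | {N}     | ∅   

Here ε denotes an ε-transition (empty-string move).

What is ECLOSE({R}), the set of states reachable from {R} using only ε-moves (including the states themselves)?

Begin with {R}.
No ε-moves leave this set, so the closure equals the set itself.

{R}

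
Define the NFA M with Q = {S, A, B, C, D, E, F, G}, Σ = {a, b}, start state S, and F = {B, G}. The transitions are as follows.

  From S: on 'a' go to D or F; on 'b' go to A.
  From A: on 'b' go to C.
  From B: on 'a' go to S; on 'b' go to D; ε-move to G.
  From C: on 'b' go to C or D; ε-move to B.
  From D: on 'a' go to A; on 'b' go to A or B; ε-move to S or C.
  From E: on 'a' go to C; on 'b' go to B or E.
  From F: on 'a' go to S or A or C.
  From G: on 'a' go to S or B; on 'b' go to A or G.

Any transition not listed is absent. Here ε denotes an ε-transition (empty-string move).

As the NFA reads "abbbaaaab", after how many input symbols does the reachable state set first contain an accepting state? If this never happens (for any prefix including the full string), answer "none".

Start in {S}.
Read 'a': {S} → {S, B, C, D, F, G}.
None of the earlier sets intersect F, but {S, B, C, D, F, G} does.

1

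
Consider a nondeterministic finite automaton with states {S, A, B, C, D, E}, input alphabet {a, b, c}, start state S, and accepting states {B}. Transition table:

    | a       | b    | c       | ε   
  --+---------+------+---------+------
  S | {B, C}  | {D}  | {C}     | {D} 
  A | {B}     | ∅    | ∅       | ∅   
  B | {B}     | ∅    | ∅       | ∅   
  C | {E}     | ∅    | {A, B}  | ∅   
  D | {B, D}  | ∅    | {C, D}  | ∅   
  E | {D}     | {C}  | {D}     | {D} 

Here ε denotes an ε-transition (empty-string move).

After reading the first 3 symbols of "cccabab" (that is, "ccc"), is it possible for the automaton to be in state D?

Yes

Start: ε-closure({S}) = {S, D}.
Read 'c': S→{C}, D→{C, D}; now {C, D}.
Read 'c': C→{A, B}, D→{C, D}; now {A, B, C, D}.
Read 'c': A→∅, B→∅, C→{A, B}, D→{C, D}; now {A, B, C, D}.
State D is in {A, B, C, D}.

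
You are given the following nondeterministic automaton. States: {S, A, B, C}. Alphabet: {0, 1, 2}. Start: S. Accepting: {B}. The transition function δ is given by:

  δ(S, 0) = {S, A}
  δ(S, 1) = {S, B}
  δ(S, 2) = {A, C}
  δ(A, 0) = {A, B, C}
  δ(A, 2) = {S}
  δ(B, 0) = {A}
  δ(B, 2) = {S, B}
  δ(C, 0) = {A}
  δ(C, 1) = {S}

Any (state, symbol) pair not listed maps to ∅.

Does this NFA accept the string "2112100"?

Yes

Start in {S}.
Read '2': {S} → {A, C}.
Read '1': {A, C} → {S}.
Read '1': {S} → {S, B}.
Read '2': {S, B} → {S, A, B, C}.
Read '1': {S, A, B, C} → {S, B}.
Read '0': {S, B} → {S, A}.
Read '0': {S, A} → {S, A, B, C}.
The final set {S, A, B, C} contains the accepting state B.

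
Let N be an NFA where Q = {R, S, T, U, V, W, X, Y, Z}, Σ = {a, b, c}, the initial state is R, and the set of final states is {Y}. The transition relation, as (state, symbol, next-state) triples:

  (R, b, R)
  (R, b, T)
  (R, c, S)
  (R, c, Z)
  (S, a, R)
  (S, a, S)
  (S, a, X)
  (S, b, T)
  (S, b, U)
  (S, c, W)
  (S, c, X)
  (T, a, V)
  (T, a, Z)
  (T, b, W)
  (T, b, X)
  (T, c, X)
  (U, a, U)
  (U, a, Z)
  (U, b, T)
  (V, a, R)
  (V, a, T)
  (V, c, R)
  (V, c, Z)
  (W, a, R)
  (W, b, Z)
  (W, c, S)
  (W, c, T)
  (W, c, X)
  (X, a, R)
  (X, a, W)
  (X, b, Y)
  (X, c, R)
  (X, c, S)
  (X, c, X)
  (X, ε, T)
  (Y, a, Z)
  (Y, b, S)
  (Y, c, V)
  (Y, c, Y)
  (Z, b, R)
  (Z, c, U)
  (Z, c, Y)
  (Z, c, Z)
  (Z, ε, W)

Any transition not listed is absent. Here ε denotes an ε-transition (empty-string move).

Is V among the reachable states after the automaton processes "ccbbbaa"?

Start in {R}.
Read 'c': R→{S, Z}; union {S, Z}; ε-closure = {S, W, Z}.
Read 'c': S→{W, X}, W→{S, T, X}, Z→{U, Y, Z}; now {S, T, U, W, X, Y, Z}.
Read 'b': S→{T, U}, T→{W, X}, U→{T}, W→{Z}, X→{Y}, Y→{S}, Z→{R}; now {R, S, T, U, W, X, Y, Z}.
Read 'b': R→{R, T}, S→{T, U}, T→{W, X}, U→{T}, W→{Z}, X→{Y}, Y→{S}, Z→{R}; now {R, S, T, U, W, X, Y, Z}.
Read 'b': R→{R, T}, S→{T, U}, T→{W, X}, U→{T}, W→{Z}, X→{Y}, Y→{S}, Z→{R}; now {R, S, T, U, W, X, Y, Z}.
Read 'a': R→∅, S→{R, S, X}, T→{V, Z}, U→{U, Z}, W→{R}, X→{R, W}, Y→{Z}, Z→∅; union {R, S, U, V, W, X, Z}; ε-closure = {R, S, T, U, V, W, X, Z}.
Read 'a': R→∅, S→{R, S, X}, T→{V, Z}, U→{U, Z}, V→{R, T}, W→{R}, X→{R, W}, Z→∅; now {R, S, T, U, V, W, X, Z}.
State V is in {R, S, T, U, V, W, X, Z}.

Yes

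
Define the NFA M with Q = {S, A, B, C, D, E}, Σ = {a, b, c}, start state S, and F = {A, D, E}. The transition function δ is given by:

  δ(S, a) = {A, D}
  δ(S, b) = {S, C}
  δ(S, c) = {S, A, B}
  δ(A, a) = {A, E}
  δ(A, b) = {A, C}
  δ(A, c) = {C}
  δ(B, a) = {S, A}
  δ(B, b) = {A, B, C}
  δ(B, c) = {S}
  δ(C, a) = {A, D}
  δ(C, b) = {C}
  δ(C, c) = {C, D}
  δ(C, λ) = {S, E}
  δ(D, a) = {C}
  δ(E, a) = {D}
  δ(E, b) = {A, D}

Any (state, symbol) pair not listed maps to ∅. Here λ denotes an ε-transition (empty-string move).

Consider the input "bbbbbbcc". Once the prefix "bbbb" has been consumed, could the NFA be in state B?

No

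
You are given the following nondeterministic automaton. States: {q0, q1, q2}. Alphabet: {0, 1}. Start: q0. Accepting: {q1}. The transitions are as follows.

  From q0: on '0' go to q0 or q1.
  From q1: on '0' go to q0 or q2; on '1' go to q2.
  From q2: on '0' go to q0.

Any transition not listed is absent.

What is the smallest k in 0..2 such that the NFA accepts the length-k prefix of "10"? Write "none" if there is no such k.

Start in {q0}.
Read '1': {q0} → ∅.
The set is empty and remains empty for the remaining 1 symbol.
No reachable set along the way intersects F.

none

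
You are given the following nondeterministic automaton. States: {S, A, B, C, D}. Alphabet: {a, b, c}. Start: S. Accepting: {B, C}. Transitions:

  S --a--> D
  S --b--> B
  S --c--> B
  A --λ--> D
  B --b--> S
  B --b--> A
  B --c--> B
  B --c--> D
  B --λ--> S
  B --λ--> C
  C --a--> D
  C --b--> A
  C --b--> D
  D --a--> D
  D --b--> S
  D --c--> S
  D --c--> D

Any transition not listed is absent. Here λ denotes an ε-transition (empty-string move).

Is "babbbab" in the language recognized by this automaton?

No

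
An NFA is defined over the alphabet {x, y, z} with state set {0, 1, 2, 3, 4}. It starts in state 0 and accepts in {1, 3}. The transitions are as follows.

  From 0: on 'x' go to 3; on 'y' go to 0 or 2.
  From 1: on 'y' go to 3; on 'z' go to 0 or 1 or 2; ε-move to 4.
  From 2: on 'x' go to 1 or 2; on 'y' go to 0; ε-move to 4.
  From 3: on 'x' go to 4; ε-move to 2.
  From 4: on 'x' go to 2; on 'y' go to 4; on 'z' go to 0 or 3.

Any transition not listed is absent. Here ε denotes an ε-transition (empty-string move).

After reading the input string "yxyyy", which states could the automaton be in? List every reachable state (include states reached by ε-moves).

Start in {0}.
Read 'y': {0} → {0, 2, 4}.
Read 'x': {0, 2, 4} → {1, 2, 3, 4}.
Read 'y': {1, 2, 3, 4} → {0, 2, 3, 4}.
Read 'y': {0, 2, 3, 4} → {0, 2, 4}.
Read 'y': {0, 2, 4} → {0, 2, 4}.

{0, 2, 4}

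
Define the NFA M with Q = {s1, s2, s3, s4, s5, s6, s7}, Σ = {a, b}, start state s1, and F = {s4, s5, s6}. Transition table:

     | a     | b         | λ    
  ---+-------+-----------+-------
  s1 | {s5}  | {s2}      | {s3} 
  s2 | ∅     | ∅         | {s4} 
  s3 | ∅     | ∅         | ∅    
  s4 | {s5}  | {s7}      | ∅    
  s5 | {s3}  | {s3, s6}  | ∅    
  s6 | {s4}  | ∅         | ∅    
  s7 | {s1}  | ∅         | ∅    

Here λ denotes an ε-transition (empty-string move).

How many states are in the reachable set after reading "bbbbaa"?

0

Start: ε-closure({s1}) = {s1, s3}.
Read 'b': s1→{s2}, s3→∅; union {s2}; ε-closure = {s2, s4}.
Read 'b': s2→∅, s4→{s7}; now {s7}.
Read 'b': s7→∅; now ∅.
The set is empty and remains empty for the remaining 3 symbols.
That set has 0 states.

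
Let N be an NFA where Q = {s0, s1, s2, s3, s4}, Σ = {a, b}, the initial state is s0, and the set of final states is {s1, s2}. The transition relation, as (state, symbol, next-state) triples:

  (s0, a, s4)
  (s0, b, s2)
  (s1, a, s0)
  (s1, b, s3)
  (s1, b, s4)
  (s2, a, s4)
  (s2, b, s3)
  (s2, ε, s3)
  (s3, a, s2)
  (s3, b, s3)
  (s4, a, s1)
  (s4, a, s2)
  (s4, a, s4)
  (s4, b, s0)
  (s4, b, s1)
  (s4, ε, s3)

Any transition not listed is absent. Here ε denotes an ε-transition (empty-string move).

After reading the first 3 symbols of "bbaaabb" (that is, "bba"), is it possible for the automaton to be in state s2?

Yes

Start in {s0}.
Read 'b': {s0} → {s2, s3}.
Read 'b': {s2, s3} → {s3}.
Read 'a': {s3} → {s2, s3}.
State s2 is in {s2, s3}.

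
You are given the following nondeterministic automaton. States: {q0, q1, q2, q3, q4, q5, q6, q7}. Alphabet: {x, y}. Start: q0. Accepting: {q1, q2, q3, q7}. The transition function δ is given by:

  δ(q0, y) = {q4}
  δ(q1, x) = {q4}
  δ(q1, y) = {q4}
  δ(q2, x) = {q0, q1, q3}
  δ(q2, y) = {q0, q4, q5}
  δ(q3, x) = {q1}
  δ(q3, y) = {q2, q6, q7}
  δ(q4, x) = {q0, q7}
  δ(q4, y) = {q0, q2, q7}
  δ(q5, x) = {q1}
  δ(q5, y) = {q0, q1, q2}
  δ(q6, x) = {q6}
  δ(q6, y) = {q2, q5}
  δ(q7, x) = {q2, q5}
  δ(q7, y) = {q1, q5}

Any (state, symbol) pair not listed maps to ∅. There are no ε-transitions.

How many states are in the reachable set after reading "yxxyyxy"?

7

Start in {q0}.
Read 'y': q0→{q4}; now {q4}.
Read 'x': q4→{q0, q7}; now {q0, q7}.
Read 'x': q0→∅, q7→{q2, q5}; now {q2, q5}.
Read 'y': q2→{q0, q4, q5}, q5→{q0, q1, q2}; now {q0, q1, q2, q4, q5}.
Read 'y': q0→{q4}, q1→{q4}, q2→{q0, q4, q5}, q4→{q0, q2, q7}, q5→{q0, q1, q2}; now {q0, q1, q2, q4, q5, q7}.
Read 'x': q0→∅, q1→{q4}, q2→{q0, q1, q3}, q4→{q0, q7}, q5→{q1}, q7→{q2, q5}; now {q0, q1, q2, q3, q4, q5, q7}.
Read 'y': q0→{q4}, q1→{q4}, q2→{q0, q4, q5}, q3→{q2, q6, q7}, q4→{q0, q2, q7}, q5→{q0, q1, q2}, q7→{q1, q5}; now {q0, q1, q2, q4, q5, q6, q7}.
That set has 7 states.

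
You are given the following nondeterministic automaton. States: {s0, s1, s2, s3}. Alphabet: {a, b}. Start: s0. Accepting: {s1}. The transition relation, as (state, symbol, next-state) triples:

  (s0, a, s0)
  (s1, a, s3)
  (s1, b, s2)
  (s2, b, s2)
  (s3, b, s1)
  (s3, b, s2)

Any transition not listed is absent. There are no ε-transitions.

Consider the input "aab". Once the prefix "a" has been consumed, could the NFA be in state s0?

Start in {s0}.
Read 'a': {s0} → {s0}.
State s0 is in {s0}.

Yes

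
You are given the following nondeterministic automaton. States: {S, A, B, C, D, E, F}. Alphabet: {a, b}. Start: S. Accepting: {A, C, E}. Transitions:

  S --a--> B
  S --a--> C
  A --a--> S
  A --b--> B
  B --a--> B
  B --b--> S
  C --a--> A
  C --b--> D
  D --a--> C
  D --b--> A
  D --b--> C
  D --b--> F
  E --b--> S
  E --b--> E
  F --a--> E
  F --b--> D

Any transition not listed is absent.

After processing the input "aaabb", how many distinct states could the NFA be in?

Start in {S}.
Read 'a': {S} → {B, C}.
Read 'a': {B, C} → {A, B}.
Read 'a': {A, B} → {S, B}.
Read 'b': {S, B} → {S}.
Read 'b': {S} → ∅.
That set has 0 states.

0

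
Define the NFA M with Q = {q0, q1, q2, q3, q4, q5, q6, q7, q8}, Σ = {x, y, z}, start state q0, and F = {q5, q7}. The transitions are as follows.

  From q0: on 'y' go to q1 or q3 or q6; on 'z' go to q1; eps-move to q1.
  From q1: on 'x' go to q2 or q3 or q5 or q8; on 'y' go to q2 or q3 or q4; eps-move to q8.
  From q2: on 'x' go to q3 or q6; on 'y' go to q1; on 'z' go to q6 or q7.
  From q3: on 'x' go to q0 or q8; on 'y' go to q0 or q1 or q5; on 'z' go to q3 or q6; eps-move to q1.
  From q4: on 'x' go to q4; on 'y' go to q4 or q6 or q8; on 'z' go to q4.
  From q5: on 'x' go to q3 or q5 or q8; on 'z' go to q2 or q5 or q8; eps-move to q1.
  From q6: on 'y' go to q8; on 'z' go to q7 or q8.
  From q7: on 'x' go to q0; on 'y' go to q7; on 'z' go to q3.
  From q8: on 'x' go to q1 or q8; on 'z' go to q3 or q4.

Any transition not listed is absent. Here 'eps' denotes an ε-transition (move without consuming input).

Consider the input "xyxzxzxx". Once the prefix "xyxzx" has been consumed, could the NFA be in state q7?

Start: ε-closure({q0}) = {q0, q1, q8}.
Read 'x': q0→∅, q1→{q2, q3, q5, q8}, q8→{q1, q8}; now {q1, q2, q3, q5, q8}.
Read 'y': q1→{q2, q3, q4}, q2→{q1}, q3→{q0, q1, q5}, q5→∅, q8→∅; union {q0, q1, q2, q3, q4, q5}; ε-closure = {q0, q1, q2, q3, q4, q5, q8}.
Read 'x': q0→∅, q1→{q2, q3, q5, q8}, q2→{q3, q6}, q3→{q0, q8}, q4→{q4}, q5→{q3, q5, q8}, q8→{q1, q8}; now {q0, q1, q2, q3, q4, q5, q6, q8}.
Read 'z': q0→{q1}, q1→∅, q2→{q6, q7}, q3→{q3, q6}, q4→{q4}, q5→{q2, q5, q8}, q6→{q7, q8}, q8→{q3, q4}; now {q1, q2, q3, q4, q5, q6, q7, q8}.
Read 'x': q1→{q2, q3, q5, q8}, q2→{q3, q6}, q3→{q0, q8}, q4→{q4}, q5→{q3, q5, q8}, q6→∅, q7→{q0}, q8→{q1, q8}; now {q0, q1, q2, q3, q4, q5, q6, q8}.
State q7 is not in {q0, q1, q2, q3, q4, q5, q6, q8}.

No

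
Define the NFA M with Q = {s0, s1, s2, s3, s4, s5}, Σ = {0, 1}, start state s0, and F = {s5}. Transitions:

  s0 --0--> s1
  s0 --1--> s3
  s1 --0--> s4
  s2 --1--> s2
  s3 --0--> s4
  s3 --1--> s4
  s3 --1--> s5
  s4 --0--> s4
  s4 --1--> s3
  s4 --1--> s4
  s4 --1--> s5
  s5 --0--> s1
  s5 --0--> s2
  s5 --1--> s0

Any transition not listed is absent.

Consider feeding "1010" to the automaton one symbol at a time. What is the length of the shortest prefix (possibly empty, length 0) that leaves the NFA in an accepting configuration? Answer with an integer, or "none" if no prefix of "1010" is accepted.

Start in {s0}.
Read '1': s0→{s3}; now {s3}.
Read '0': s3→{s4}; now {s4}.
Read '1': s4→{s3, s4, s5}; now {s3, s4, s5}.
None of the earlier sets intersect F, but {s3, s4, s5} does.

3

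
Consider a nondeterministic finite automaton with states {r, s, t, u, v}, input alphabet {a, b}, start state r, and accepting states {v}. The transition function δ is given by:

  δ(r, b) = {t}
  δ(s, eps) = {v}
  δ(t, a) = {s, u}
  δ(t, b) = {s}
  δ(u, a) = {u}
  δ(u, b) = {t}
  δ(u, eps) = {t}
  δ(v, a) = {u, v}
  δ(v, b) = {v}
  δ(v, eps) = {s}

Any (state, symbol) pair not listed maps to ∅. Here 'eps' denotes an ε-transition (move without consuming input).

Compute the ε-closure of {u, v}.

Begin with {u, v}.
ε-move v → s; add s.
ε-move u → t; add t.

{s, t, u, v}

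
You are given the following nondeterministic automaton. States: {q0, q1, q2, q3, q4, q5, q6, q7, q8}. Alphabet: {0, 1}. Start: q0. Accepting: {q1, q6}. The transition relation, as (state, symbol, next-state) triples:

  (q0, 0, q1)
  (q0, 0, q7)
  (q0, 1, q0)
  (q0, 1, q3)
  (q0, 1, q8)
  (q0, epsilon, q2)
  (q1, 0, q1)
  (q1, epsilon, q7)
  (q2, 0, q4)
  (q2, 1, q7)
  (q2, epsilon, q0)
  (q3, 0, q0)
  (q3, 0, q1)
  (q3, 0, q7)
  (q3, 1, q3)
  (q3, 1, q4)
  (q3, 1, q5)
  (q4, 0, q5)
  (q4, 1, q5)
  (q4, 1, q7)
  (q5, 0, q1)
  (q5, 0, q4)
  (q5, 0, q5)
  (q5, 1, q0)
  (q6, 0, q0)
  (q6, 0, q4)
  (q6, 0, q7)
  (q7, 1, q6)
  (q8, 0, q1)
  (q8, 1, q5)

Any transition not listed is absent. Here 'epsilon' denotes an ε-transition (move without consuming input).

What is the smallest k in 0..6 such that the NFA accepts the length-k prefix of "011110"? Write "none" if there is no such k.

Start: ε-closure({q0}) = {q0, q2}.
Read '0': q0→{q1, q7}, q2→{q4}; now {q1, q4, q7}.
None of the earlier sets intersect F, but {q1, q4, q7} does.

1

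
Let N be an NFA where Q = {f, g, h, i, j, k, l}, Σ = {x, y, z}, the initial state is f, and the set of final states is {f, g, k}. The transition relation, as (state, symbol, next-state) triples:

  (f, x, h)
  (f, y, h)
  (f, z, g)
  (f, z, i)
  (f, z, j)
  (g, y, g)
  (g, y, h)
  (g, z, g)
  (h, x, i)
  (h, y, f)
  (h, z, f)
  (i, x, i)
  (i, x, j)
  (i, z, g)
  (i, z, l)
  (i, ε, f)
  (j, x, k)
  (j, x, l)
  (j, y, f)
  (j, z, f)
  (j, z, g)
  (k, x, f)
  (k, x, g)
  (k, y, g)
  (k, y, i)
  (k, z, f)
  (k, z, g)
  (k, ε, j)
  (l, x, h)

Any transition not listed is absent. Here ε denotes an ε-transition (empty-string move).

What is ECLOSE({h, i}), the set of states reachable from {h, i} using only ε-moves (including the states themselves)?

{f, h, i}

Begin with {h, i}.
ε-move i → f; add f.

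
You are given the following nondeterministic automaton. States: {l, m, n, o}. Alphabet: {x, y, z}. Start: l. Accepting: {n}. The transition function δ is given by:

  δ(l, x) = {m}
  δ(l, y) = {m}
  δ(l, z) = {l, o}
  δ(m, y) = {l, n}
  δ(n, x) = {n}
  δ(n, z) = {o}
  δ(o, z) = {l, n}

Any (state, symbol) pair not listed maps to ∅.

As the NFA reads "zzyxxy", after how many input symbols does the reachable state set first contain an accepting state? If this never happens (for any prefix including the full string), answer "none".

2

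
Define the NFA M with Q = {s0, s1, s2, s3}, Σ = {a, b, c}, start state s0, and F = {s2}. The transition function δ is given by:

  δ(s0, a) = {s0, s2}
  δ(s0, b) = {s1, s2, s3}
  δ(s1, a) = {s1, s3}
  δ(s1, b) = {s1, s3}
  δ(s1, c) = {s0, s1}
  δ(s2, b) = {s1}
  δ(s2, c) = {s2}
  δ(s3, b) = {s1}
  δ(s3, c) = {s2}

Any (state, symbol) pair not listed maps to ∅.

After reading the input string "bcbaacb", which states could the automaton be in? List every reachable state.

{s1, s2, s3}

Start in {s0}.
Read 'b': {s0} → {s1, s2, s3}.
Read 'c': {s1, s2, s3} → {s0, s1, s2}.
Read 'b': {s0, s1, s2} → {s1, s2, s3}.
Read 'a': {s1, s2, s3} → {s1, s3}.
Read 'a': {s1, s3} → {s1, s3}.
Read 'c': {s1, s3} → {s0, s1, s2}.
Read 'b': {s0, s1, s2} → {s1, s2, s3}.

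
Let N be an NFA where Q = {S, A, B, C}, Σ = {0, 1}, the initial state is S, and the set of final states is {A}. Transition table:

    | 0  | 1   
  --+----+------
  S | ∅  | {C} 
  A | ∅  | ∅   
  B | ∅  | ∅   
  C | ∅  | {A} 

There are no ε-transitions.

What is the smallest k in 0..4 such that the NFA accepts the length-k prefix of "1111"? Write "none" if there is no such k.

2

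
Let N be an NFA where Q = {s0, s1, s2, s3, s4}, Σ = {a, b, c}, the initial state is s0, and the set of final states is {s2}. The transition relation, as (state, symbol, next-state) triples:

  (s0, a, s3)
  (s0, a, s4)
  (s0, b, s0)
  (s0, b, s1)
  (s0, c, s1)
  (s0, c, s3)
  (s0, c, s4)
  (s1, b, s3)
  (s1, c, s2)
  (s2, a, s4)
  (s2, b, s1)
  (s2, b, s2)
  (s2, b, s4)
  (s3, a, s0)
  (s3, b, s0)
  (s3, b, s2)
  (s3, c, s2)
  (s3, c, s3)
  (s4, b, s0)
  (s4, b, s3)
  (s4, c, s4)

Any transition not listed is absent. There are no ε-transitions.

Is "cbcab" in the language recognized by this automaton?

Start in {s0}.
Read 'c': {s0} → {s1, s3, s4}.
Read 'b': {s1, s3, s4} → {s0, s2, s3}.
Read 'c': {s0, s2, s3} → {s1, s2, s3, s4}.
Read 'a': {s1, s2, s3, s4} → {s0, s4}.
Read 'b': {s0, s4} → {s0, s1, s3}.
The final set {s0, s1, s3} contains no accepting state.

No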